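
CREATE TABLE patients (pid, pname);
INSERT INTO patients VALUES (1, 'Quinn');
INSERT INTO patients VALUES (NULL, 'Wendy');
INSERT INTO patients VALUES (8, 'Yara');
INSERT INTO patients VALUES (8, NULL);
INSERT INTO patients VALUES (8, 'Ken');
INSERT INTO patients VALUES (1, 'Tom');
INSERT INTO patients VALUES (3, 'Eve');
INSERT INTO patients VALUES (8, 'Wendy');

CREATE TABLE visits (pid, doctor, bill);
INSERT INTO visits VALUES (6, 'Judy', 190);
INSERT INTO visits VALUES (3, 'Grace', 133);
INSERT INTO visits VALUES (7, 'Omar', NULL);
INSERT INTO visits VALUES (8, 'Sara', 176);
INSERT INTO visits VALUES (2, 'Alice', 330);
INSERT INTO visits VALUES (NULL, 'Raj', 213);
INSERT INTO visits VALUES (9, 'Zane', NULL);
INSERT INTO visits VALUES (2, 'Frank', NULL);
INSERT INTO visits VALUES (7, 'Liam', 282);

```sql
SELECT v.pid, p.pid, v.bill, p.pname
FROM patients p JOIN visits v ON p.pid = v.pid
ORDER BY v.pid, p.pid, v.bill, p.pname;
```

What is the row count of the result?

INNER JOIN keeps only pairs where the ON condition holds.
Matching on p.pid = v.pid. A NULL in a compared column never satisfies the condition.
- p row (pid=1): no match → dropped.
- p row (pid=NULL): no match → dropped.
- p row (pid=8): matches 1 v row(s) → 1 output row(s).
- p row (pid=8): matches 1 v row(s) → 1 output row(s).
- p row (pid=8): matches 1 v row(s) → 1 output row(s).
- p row (pid=1): no match → dropped.
- p row (pid=3): matches 1 v row(s) → 1 output row(s).
- p row (pid=8): matches 1 v row(s) → 1 output row(s).
Total: 5 rows.

5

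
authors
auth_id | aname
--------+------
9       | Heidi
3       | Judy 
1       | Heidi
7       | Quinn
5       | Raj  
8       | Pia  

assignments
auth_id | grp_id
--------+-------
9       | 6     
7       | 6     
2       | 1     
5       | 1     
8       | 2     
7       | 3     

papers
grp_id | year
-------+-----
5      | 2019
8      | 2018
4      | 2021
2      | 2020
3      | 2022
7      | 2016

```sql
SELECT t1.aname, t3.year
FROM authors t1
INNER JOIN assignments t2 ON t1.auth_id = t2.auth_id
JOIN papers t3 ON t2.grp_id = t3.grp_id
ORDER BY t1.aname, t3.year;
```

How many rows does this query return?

2

Evaluate left to right. First `authors t1 INNER JOIN assignments t2` on auth_id: 5 row(s).
Then INNER JOIN `papers t3` on grp_id: keep only rows whose t2.grp_id appears in t3.
Result: 2 row(s).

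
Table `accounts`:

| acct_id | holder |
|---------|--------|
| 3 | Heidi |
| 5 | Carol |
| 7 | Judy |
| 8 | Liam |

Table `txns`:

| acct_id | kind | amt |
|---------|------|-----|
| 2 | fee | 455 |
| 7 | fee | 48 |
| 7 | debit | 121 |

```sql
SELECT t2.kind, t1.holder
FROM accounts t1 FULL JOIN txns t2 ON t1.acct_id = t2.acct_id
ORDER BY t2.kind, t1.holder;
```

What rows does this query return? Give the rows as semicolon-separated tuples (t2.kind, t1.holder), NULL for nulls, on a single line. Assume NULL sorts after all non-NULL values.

(debit, Judy); (fee, Judy); (fee, NULL); (NULL, Carol); (NULL, Heidi); (NULL, Liam)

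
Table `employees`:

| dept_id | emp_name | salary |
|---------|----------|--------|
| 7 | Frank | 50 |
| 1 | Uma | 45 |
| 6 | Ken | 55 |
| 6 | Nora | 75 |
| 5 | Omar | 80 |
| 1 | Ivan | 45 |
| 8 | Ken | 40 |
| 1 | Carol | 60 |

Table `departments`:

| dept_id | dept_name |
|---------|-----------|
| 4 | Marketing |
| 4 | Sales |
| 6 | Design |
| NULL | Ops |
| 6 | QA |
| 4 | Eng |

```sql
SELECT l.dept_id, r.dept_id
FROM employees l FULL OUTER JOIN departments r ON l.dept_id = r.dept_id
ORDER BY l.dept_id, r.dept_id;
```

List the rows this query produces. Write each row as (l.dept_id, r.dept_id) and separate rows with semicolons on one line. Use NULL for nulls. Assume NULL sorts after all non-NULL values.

FULL OUTER JOIN keeps every row from both sides; unmatched rows get NULL for the other side's columns.
Matching on l.dept_id = r.dept_id. A NULL in a compared column never satisfies the condition.
Matched pairs: 4; unmatched l rows kept: 6; unmatched r rows kept: 4.

(1, NULL); (1, NULL); (1, NULL); (5, NULL); (6, 6); (6, 6); (6, 6); (6, 6); (7, NULL); (8, NULL); (NULL, 4); (NULL, 4); (NULL, 4); (NULL, NULL)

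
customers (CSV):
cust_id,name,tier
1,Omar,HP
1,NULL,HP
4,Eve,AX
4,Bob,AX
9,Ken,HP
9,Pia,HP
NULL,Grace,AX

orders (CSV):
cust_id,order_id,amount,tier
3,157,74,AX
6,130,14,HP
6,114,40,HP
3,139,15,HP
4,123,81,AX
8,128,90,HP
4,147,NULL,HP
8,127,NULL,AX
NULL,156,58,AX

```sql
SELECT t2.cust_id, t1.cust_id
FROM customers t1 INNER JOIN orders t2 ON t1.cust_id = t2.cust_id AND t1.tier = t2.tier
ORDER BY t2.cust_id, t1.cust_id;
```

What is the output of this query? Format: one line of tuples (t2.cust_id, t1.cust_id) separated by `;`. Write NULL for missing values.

(4, 4); (4, 4)

INNER JOIN keeps only pairs where the ON condition holds.
Matching on t1.cust_id = t2.cust_id AND t1.tier = t2.tier. A NULL in a compared column never satisfies the condition.
Matched pairs: 2.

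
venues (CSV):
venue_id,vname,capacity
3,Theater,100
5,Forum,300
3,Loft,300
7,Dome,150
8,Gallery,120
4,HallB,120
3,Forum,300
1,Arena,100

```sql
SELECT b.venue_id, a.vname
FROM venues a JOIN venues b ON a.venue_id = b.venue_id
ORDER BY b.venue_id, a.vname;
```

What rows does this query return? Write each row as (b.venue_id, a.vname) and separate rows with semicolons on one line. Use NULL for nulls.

INNER JOIN keeps only pairs where the ON condition holds.
Matching on a.venue_id = b.venue_id.
Matched pairs: 14.

(1, Arena); (3, Forum); (3, Forum); (3, Forum); (3, Loft); (3, Loft); (3, Loft); (3, Theater); (3, Theater); (3, Theater); (4, HallB); (5, Forum); (7, Dome); (8, Gallery)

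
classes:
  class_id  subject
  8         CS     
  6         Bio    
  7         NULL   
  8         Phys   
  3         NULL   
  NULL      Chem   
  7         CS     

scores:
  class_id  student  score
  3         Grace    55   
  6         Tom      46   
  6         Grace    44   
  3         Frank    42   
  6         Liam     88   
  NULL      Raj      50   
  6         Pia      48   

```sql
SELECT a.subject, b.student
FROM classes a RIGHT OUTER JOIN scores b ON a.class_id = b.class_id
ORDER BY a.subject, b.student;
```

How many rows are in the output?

7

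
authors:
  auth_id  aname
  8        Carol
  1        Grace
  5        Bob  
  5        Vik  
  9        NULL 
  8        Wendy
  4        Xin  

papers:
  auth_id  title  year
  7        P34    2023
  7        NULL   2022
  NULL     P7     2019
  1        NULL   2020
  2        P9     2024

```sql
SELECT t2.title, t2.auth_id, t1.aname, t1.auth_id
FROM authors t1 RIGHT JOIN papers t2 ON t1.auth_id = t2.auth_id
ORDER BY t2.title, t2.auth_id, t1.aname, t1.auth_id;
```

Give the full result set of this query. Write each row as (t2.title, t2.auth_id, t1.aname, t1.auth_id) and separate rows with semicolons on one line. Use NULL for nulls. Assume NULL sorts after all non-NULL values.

RIGHT JOIN keeps every row from `papers`; unmatched rows get NULL for `authors`'s columns.
Matching on t1.auth_id = t2.auth_id. A NULL in a compared column never satisfies the condition.
- t1 row (auth_id=8): no match.
- t1 row (auth_id=1): matches 1 t2 row(s) → 1 output row(s).
- t1 row (auth_id=5): no match.
- t1 row (auth_id=5): no match.
- t1 row (auth_id=9): no match.
- t1 row (auth_id=8): no match.
- t1 row (auth_id=4): no match.
- 4 t2 row(s) had no t1 match → kept, t1 columns NULL.
After projecting and ordering:
t2.title | t2.auth_id | t1.aname | t1.auth_id
P34 | 7 | NULL | NULL
P7 | NULL | NULL | NULL
P9 | 2 | NULL | NULL
NULL | 1 | Grace | 1
NULL | 7 | NULL | NULL

(P34, 7, NULL, NULL); (P7, NULL, NULL, NULL); (P9, 2, NULL, NULL); (NULL, 1, Grace, 1); (NULL, 7, NULL, NULL)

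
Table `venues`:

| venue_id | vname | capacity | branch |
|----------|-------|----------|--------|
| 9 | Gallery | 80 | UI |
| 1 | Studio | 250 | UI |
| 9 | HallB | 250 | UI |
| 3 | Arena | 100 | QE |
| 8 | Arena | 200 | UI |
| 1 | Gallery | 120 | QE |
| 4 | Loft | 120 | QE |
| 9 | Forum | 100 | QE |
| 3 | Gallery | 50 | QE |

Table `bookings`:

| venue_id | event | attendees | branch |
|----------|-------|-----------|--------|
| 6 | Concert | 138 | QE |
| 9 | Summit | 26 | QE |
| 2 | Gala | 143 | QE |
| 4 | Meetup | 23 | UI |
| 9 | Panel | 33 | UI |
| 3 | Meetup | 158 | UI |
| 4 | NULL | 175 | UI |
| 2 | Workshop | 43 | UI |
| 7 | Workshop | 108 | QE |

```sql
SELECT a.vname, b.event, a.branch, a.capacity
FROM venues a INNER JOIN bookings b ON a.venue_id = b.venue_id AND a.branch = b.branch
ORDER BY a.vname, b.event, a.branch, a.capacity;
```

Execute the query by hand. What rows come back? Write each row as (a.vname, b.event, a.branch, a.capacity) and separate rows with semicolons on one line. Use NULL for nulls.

INNER JOIN keeps only pairs where the ON condition holds.
Matching on a.venue_id = b.venue_id AND a.branch = b.branch.
- venue_id=9, branch=UI: 1 matching b row(s), so 1 row(s) emitted.
- venue_id=1, branch=UI: no matching b row, dropped.
- venue_id=9, branch=UI: 1 matching b row(s), so 1 row(s) emitted.
- venue_id=3, branch=QE: no matching b row, dropped.
- venue_id=8, branch=UI: no matching b row, dropped.
- venue_id=1, branch=QE: no matching b row, dropped.
- venue_id=4, branch=QE: no matching b row, dropped.
- venue_id=9, branch=QE: 1 matching b row(s), so 1 row(s) emitted.
- venue_id=3, branch=QE: no matching b row, dropped.
After projecting and ordering:
a.vname | b.event | a.branch | a.capacity
Forum | Summit | QE | 100
Gallery | Panel | UI | 80
HallB | Panel | UI | 250

(Forum, Summit, QE, 100); (Gallery, Panel, UI, 80); (HallB, Panel, UI, 250)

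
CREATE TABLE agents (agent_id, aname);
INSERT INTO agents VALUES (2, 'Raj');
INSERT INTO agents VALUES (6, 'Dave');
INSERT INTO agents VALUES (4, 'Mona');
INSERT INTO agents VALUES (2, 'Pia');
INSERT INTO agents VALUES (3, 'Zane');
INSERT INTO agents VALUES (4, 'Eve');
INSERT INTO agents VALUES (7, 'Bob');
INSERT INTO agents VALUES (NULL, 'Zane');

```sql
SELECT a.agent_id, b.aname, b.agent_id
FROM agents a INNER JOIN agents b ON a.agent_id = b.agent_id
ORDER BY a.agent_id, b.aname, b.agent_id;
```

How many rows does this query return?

11

INNER JOIN keeps only pairs where the ON condition holds.
Matching on a.agent_id = b.agent_id. A NULL in a compared column never satisfies the condition.
- agent_id=2: 2 matching b row(s), so 2 row(s) emitted.
- agent_id=6: 1 matching b row(s), so 1 row(s) emitted.
- agent_id=4: 2 matching b row(s), so 2 row(s) emitted.
- agent_id=2: 2 matching b row(s), so 2 row(s) emitted.
- agent_id=3: 1 matching b row(s), so 1 row(s) emitted.
- agent_id=4: 2 matching b row(s), so 2 row(s) emitted.
- agent_id=7: 1 matching b row(s), so 1 row(s) emitted.
- agent_id=NULL: no matching b row, dropped.
Total: 11 rows.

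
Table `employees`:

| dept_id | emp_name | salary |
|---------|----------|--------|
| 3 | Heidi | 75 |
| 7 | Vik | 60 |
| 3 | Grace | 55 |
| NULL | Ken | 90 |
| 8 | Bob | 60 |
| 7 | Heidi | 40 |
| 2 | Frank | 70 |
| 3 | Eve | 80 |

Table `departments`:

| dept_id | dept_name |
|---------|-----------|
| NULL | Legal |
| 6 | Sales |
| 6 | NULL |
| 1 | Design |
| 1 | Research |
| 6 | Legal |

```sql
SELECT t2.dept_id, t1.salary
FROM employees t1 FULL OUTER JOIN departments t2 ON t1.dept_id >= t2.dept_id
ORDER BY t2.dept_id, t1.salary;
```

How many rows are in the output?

25

FULL OUTER JOIN keeps every row from both sides; unmatched rows get NULL for the other side's columns.
Matching on t1.dept_id >= t2.dept_id. A NULL in a compared column never satisfies the condition.
Matched pairs: 23; unmatched t1 rows kept: 1; unmatched t2 rows kept: 1.
Total: 23 matched + 2 padded = 25 rows.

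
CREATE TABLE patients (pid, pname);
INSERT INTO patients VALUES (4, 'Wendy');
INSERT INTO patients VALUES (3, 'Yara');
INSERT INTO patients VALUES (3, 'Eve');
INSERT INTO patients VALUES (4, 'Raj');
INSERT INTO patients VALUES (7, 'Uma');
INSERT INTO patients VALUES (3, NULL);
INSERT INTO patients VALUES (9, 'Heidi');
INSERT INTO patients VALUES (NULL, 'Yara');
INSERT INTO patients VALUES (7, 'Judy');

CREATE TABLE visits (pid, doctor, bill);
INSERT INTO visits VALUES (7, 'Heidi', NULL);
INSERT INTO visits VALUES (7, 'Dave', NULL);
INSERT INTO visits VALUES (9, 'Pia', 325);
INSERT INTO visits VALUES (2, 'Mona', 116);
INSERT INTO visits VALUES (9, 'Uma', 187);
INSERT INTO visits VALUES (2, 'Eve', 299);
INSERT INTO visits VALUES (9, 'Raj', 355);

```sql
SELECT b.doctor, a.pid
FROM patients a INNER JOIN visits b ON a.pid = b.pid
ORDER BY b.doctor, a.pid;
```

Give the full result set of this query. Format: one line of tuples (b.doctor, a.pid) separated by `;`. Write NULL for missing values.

INNER JOIN keeps only pairs where the ON condition holds.
Matching on a.pid = b.pid. A NULL in a compared column never satisfies the condition.
- a[0] pid=4 → no match; dropped.
- a[1] pid=3 → no match; dropped.
- a[2] pid=3 → no match; dropped.
- a[3] pid=4 → no match; dropped.
- a[4] pid=7 → 2 match(es) in b → 2 row(s).
- a[5] pid=3 → no match; dropped.
- a[6] pid=9 → 3 match(es) in b → 3 row(s).
- a[7] pid=NULL → no match; dropped.
- a[8] pid=7 → 2 match(es) in b → 2 row(s).
After projecting and ordering:
b.doctor | a.pid
Dave | 7
Dave | 7
Heidi | 7
Heidi | 7
Pia | 9
Raj | 9
Uma | 9

(Dave, 7); (Dave, 7); (Heidi, 7); (Heidi, 7); (Pia, 9); (Raj, 9); (Uma, 9)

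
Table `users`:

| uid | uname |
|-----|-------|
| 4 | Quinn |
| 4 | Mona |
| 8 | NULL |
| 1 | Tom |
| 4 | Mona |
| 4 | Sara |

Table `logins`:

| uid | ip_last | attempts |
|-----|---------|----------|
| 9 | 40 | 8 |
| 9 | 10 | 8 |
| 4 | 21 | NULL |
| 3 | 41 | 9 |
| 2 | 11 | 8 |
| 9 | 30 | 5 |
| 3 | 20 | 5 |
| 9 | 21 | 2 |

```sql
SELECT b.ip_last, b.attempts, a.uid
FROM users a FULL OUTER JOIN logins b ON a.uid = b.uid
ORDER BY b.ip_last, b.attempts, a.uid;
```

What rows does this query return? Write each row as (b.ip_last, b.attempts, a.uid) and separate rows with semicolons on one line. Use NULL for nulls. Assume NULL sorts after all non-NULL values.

FULL OUTER JOIN keeps every row from both sides; unmatched rows get NULL for the other side's columns.
Matching on a.uid = b.uid.
Matched pairs: 4; unmatched a rows kept: 2; unmatched b rows kept: 7.

(10, 8, NULL); (11, 8, NULL); (20, 5, NULL); (21, 2, NULL); (21, NULL, 4); (21, NULL, 4); (21, NULL, 4); (21, NULL, 4); (30, 5, NULL); (40, 8, NULL); (41, 9, NULL); (NULL, NULL, 1); (NULL, NULL, 8)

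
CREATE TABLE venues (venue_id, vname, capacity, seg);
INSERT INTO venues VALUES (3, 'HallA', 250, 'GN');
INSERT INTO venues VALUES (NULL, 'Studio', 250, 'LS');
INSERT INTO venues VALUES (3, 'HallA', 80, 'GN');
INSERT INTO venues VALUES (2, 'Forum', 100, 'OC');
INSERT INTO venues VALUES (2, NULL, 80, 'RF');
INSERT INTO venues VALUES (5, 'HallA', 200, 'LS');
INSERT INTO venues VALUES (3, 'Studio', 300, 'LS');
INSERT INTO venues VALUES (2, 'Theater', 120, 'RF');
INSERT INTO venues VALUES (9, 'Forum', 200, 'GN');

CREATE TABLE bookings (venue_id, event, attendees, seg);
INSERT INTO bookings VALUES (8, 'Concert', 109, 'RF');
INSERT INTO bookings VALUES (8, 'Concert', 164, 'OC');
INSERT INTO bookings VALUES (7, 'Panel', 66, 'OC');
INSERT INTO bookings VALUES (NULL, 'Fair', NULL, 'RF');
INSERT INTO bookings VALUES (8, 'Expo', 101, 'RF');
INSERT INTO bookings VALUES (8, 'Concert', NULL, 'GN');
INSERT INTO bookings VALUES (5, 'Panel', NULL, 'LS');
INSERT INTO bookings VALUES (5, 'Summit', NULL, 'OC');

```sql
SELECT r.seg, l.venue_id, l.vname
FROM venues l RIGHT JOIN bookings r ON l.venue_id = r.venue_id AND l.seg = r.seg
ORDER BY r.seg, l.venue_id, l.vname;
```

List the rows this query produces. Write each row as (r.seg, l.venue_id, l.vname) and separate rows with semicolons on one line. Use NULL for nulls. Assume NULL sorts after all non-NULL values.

(GN, NULL, NULL); (LS, 5, HallA); (OC, NULL, NULL); (OC, NULL, NULL); (OC, NULL, NULL); (RF, NULL, NULL); (RF, NULL, NULL); (RF, NULL, NULL)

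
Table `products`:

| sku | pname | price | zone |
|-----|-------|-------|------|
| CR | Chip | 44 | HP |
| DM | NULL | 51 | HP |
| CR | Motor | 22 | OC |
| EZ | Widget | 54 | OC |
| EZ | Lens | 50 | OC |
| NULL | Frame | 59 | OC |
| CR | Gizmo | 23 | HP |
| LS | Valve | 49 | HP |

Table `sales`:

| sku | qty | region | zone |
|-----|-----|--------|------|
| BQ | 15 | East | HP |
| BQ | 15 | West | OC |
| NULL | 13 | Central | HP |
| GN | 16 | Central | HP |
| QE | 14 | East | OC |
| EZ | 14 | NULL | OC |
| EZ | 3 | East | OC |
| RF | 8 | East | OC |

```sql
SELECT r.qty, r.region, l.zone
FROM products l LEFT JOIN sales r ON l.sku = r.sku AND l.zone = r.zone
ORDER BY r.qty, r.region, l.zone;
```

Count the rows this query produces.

10

LEFT JOIN keeps every row from `products`; unmatched rows get NULL for `sales`'s columns.
Matching on l.sku = r.sku AND l.zone = r.zone. A NULL in a compared column never satisfies the condition.
Matched pairs: 4; unmatched l rows kept: 6.
Total: 4 matched + 6 padded = 10 rows.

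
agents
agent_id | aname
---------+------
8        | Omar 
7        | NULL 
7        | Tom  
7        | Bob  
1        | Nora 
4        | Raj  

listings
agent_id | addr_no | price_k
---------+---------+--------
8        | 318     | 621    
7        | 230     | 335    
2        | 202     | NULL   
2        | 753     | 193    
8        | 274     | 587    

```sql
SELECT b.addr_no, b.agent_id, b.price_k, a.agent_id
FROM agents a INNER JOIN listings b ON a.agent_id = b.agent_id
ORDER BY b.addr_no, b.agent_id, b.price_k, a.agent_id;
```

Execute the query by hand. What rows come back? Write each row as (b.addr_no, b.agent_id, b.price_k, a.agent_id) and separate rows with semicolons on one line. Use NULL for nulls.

(230, 7, 335, 7); (230, 7, 335, 7); (230, 7, 335, 7); (274, 8, 587, 8); (318, 8, 621, 8)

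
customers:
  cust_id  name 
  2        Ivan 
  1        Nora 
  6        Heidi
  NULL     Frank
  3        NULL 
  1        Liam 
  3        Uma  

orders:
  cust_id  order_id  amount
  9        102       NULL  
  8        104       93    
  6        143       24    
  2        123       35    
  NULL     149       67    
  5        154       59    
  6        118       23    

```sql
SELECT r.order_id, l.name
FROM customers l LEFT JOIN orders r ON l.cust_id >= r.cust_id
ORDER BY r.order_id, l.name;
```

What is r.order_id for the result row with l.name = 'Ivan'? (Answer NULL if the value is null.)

LEFT JOIN keeps every row from `customers`; unmatched rows get NULL for `orders`'s columns.
Matching on l.cust_id >= r.cust_id. A NULL in a compared column never satisfies the condition.
- cust_id=2: 1 matching r row(s), so 1 row(s) emitted.
- cust_id=1: no r row matches, row kept with r columns NULL.
- cust_id=6: 4 matching r row(s), so 4 row(s) emitted.
- cust_id=NULL: no r row matches, row kept with r columns NULL.
- cust_id=3: 1 matching r row(s), so 1 row(s) emitted.
- cust_id=1: no r row matches, row kept with r columns NULL.
- cust_id=3: 1 matching r row(s), so 1 row(s) emitted.

123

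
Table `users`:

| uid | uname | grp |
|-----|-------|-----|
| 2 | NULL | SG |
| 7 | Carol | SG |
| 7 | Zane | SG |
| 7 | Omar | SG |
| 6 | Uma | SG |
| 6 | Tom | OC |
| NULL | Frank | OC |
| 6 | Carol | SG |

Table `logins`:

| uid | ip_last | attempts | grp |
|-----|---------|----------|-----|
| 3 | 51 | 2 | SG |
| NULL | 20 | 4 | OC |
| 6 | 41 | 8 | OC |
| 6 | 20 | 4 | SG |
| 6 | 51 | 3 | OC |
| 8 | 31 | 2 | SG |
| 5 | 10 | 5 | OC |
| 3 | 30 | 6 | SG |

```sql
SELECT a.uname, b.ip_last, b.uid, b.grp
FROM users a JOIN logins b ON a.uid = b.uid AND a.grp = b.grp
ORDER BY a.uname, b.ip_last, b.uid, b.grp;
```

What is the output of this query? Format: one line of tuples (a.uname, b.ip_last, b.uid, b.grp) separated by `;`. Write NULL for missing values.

INNER JOIN keeps only pairs where the ON condition holds.
Matching on a.uid = b.uid AND a.grp = b.grp. A NULL in a compared column never satisfies the condition.
Matched pairs: 4.

(Carol, 20, 6, SG); (Tom, 41, 6, OC); (Tom, 51, 6, OC); (Uma, 20, 6, SG)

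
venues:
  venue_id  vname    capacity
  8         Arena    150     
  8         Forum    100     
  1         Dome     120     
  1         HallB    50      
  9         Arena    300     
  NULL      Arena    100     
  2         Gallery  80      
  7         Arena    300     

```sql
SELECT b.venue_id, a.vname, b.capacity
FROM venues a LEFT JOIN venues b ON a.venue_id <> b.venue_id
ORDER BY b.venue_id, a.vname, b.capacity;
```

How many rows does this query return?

39

LEFT JOIN keeps every row from `venues a`; unmatched rows get NULL for `venues b`'s columns.
Matching on a.venue_id <> b.venue_id. A NULL in a compared column never satisfies the condition.
- a row (venue_id=8): matches 5 b row(s) → 5 output row(s).
- a row (venue_id=8): matches 5 b row(s) → 5 output row(s).
- a row (venue_id=1): matches 5 b row(s) → 5 output row(s).
- a row (venue_id=1): matches 5 b row(s) → 5 output row(s).
- a row (venue_id=9): matches 6 b row(s) → 6 output row(s).
- a row (venue_id=NULL): no match → kept, b columns NULL.
- a row (venue_id=2): matches 6 b row(s) → 6 output row(s).
- a row (venue_id=7): matches 6 b row(s) → 6 output row(s).
Total: 38 matched + 1 padded = 39 rows.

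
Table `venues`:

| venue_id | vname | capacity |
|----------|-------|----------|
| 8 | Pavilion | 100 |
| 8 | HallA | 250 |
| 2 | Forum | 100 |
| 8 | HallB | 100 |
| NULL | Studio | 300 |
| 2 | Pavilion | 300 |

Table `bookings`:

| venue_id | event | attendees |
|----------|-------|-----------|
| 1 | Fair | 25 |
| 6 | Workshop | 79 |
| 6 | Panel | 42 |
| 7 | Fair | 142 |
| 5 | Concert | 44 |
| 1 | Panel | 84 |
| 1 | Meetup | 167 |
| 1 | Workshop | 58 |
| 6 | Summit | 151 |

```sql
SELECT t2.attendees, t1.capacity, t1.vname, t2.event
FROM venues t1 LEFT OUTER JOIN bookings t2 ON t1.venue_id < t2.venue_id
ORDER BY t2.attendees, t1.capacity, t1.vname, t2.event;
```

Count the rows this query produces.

LEFT JOIN keeps every row from `venues`; unmatched rows get NULL for `bookings`'s columns.
Matching on t1.venue_id < t2.venue_id. A NULL in a compared column never satisfies the condition.
- t1 (venue_id=8) has no partner → padded with NULL.
- t1 (venue_id=8) has no partner → padded with NULL.
- t1 (venue_id=2) pairs with 5 row(s) of t2.
- t1 (venue_id=8) has no partner → padded with NULL.
- t1 (venue_id=NULL) has no partner → padded with NULL.
- t1 (venue_id=2) pairs with 5 row(s) of t2.
Total: 10 matched + 4 padded = 14 rows.

14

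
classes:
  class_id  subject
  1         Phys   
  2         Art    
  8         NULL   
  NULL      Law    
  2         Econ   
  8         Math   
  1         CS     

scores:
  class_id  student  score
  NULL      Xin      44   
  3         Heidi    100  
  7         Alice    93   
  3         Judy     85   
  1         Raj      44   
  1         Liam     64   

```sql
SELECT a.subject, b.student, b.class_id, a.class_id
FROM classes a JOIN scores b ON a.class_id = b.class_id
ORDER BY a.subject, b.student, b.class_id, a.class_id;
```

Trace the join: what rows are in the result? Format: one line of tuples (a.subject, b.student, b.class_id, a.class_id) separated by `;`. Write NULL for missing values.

(CS, Liam, 1, 1); (CS, Raj, 1, 1); (Phys, Liam, 1, 1); (Phys, Raj, 1, 1)

INNER JOIN keeps only pairs where the ON condition holds.
Matching on a.class_id = b.class_id. A NULL in a compared column never satisfies the condition.
Matched pairs: 4.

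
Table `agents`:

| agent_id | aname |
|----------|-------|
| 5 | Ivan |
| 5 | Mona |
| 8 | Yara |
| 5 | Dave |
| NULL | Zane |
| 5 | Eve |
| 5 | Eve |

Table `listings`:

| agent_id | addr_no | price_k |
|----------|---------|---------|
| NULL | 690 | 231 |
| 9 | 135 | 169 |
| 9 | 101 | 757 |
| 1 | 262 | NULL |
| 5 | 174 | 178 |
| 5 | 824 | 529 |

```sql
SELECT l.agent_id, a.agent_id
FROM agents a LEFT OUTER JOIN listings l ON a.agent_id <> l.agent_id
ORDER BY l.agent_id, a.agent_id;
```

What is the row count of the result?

LEFT JOIN keeps every row from `agents`; unmatched rows get NULL for `listings`'s columns.
Matching on a.agent_id <> l.agent_id. A NULL in a compared column never satisfies the condition.
- a row (agent_id=5): matches 3 l row(s) → 3 output row(s).
- a row (agent_id=5): matches 3 l row(s) → 3 output row(s).
- a row (agent_id=8): matches 5 l row(s) → 5 output row(s).
- a row (agent_id=5): matches 3 l row(s) → 3 output row(s).
- a row (agent_id=NULL): no match → kept, l columns NULL.
- a row (agent_id=5): matches 3 l row(s) → 3 output row(s).
- a row (agent_id=5): matches 3 l row(s) → 3 output row(s).
Total: 20 matched + 1 padded = 21 rows.

21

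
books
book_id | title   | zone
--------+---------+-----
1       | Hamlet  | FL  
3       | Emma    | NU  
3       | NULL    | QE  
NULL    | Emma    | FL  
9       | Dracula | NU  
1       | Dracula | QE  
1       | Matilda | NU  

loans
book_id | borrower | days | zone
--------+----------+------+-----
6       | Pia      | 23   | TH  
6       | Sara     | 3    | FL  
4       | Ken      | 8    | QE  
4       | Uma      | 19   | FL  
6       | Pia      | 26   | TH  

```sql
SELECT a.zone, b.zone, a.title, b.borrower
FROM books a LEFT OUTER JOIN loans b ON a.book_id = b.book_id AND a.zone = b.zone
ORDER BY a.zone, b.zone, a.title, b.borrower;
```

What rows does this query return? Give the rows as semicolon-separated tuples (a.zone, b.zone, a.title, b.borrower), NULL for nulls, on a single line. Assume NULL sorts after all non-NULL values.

(FL, NULL, Emma, NULL); (FL, NULL, Hamlet, NULL); (NU, NULL, Dracula, NULL); (NU, NULL, Emma, NULL); (NU, NULL, Matilda, NULL); (QE, NULL, Dracula, NULL); (QE, NULL, NULL, NULL)

LEFT JOIN keeps every row from `books`; unmatched rows get NULL for `loans`'s columns.
Matching on a.book_id = b.book_id AND a.zone = b.zone. A NULL in a compared column never satisfies the condition.
- a[0] book_id=1, zone=FL → no match; kept with NULLs on the b side.
- a[1] book_id=3, zone=NU → no match; kept with NULLs on the b side.
- a[2] book_id=3, zone=QE → no match; kept with NULLs on the b side.
- a[3] book_id=NULL, zone=FL → no match; kept with NULLs on the b side.
- a[4] book_id=9, zone=NU → no match; kept with NULLs on the b side.
- a[5] book_id=1, zone=QE → no match; kept with NULLs on the b side.
- a[6] book_id=1, zone=NU → no match; kept with NULLs on the b side.
After projecting and ordering:
a.zone | b.zone | a.title | b.borrower
FL | NULL | Emma | NULL
FL | NULL | Hamlet | NULL
NU | NULL | Dracula | NULL
NU | NULL | Emma | NULL
NU | NULL | Matilda | NULL
QE | NULL | Dracula | NULL
QE | NULL | NULL | NULL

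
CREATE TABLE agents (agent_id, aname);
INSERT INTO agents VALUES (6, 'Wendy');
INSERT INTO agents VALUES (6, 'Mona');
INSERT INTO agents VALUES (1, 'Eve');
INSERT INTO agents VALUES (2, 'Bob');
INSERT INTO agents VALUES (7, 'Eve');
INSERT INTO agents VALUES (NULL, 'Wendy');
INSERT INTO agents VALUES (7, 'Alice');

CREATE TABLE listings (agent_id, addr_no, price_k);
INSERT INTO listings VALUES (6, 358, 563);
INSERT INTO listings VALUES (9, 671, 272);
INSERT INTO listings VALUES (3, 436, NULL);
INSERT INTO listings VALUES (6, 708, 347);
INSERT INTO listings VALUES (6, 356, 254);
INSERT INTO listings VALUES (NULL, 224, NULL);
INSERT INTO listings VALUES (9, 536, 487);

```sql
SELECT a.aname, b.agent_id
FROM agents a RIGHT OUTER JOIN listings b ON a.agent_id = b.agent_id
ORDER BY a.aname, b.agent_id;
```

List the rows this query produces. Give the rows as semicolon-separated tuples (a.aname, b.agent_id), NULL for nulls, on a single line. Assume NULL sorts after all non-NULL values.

(Mona, 6); (Mona, 6); (Mona, 6); (Wendy, 6); (Wendy, 6); (Wendy, 6); (NULL, 3); (NULL, 9); (NULL, 9); (NULL, NULL)

RIGHT JOIN keeps every row from `listings`; unmatched rows get NULL for `agents`'s columns.
Matching on a.agent_id = b.agent_id. A NULL in a compared column never satisfies the condition.
- a row (agent_id=6): matches 3 b row(s) → 3 output row(s).
- a row (agent_id=6): matches 3 b row(s) → 3 output row(s).
- a row (agent_id=1): no match.
- a row (agent_id=2): no match.
- a row (agent_id=7): no match.
- a row (agent_id=NULL): no match.
- a row (agent_id=7): no match.
- 4 row(s) from b found no a partner → padded with NULL.
After projecting and ordering:
a.aname | b.agent_id
Mona | 6
Mona | 6
Mona | 6
Wendy | 6
Wendy | 6
Wendy | 6
NULL | 3
NULL | 9
NULL | 9
NULL | NULL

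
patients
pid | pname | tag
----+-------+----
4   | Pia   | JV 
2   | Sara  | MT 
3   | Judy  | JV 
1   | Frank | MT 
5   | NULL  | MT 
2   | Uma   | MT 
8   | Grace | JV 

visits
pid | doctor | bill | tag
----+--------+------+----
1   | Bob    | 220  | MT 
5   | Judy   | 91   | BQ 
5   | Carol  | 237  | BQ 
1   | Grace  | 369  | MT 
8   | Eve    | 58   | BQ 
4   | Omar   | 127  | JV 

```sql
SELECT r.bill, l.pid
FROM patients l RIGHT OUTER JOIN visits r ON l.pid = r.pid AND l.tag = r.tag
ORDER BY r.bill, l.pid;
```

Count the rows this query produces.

RIGHT JOIN keeps every row from `visits`; unmatched rows get NULL for `patients`'s columns.
Matching on l.pid = r.pid AND l.tag = r.tag.
- l[0] pid=4, tag=JV → 1 match(es) in r → 1 row(s).
- l[1] pid=2, tag=MT → no match.
- l[2] pid=3, tag=JV → no match.
- l[3] pid=1, tag=MT → 2 match(es) in r → 2 row(s).
- l[4] pid=5, tag=MT → no match.
- l[5] pid=2, tag=MT → no match.
- l[6] pid=8, tag=JV → no match.
- 3 row(s) from r found no l partner → padded with NULL.
Total: 3 matched + 3 padded = 6 rows.

6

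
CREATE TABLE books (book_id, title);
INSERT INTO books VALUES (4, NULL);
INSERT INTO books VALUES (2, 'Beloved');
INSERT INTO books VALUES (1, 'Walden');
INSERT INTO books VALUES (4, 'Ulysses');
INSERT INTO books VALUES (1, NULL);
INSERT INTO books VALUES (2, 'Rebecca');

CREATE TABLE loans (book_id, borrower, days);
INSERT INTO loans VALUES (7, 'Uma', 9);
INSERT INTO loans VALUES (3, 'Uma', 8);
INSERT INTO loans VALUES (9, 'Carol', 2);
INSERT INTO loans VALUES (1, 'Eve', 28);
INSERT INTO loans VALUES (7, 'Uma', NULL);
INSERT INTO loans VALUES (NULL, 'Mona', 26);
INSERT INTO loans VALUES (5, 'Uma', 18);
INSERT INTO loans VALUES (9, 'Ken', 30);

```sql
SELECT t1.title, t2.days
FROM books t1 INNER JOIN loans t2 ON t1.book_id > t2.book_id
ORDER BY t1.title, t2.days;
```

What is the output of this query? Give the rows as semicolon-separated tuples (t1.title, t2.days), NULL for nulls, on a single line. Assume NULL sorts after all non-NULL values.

INNER JOIN keeps only pairs where the ON condition holds.
Matching on t1.book_id > t2.book_id. A NULL in a compared column never satisfies the condition.
- t1[0] book_id=4 → 2 match(es) in t2 → 2 row(s).
- t1[1] book_id=2 → 1 match(es) in t2 → 1 row(s).
- t1[2] book_id=1 → no match; dropped.
- t1[3] book_id=4 → 2 match(es) in t2 → 2 row(s).
- t1[4] book_id=1 → no match; dropped.
- t1[5] book_id=2 → 1 match(es) in t2 → 1 row(s).
After projecting and ordering:
t1.title | t2.days
Beloved | 28
Rebecca | 28
Ulysses | 8
Ulysses | 28
NULL | 8
NULL | 28

(Beloved, 28); (Rebecca, 28); (Ulysses, 8); (Ulysses, 28); (NULL, 8); (NULL, 28)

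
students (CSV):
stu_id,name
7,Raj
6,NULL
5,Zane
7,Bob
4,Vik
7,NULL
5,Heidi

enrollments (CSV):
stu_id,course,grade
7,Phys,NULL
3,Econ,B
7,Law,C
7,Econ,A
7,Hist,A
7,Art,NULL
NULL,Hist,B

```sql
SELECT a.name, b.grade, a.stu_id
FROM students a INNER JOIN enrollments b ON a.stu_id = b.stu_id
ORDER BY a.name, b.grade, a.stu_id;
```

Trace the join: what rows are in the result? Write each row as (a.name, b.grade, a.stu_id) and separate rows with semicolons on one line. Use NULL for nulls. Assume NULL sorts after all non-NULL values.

(Bob, A, 7); (Bob, A, 7); (Bob, C, 7); (Bob, NULL, 7); (Bob, NULL, 7); (Raj, A, 7); (Raj, A, 7); (Raj, C, 7); (Raj, NULL, 7); (Raj, NULL, 7); (NULL, A, 7); (NULL, A, 7); (NULL, C, 7); (NULL, NULL, 7); (NULL, NULL, 7)

INNER JOIN keeps only pairs where the ON condition holds.
Matching on a.stu_id = b.stu_id. A NULL in a compared column never satisfies the condition.
- a (stu_id=7) pairs with 5 row(s) of b.
- a (stu_id=6) has no partner → excluded.
- a (stu_id=5) has no partner → excluded.
- a (stu_id=7) pairs with 5 row(s) of b.
- a (stu_id=4) has no partner → excluded.
- a (stu_id=7) pairs with 5 row(s) of b.
- a (stu_id=5) has no partner → excluded.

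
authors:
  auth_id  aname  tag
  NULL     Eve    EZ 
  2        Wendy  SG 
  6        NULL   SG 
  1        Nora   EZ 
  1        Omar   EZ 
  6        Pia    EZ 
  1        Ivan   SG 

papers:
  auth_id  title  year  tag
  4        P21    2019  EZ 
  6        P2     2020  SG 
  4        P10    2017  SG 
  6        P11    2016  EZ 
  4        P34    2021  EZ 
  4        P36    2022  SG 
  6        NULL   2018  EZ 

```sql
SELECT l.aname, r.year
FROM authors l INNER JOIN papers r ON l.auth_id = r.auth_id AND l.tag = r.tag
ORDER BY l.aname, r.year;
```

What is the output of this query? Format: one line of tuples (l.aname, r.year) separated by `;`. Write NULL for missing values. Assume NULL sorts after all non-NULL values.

INNER JOIN keeps only pairs where the ON condition holds.
Matching on l.auth_id = r.auth_id AND l.tag = r.tag. A NULL in a compared column never satisfies the condition.
Matched pairs: 3.

(Pia, 2016); (Pia, 2018); (NULL, 2020)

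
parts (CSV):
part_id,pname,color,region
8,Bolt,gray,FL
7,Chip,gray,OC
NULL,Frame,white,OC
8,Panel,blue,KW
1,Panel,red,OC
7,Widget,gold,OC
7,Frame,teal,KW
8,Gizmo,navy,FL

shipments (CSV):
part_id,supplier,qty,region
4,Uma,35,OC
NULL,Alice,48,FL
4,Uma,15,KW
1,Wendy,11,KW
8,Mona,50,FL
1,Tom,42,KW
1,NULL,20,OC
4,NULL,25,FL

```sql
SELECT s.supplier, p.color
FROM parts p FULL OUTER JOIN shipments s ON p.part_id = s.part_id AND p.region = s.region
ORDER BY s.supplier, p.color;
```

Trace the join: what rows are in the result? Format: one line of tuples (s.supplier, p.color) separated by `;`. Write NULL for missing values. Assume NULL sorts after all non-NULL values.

(Alice, NULL); (Mona, gray); (Mona, navy); (Tom, NULL); (Uma, NULL); (Uma, NULL); (Wendy, NULL); (NULL, blue); (NULL, gold); (NULL, gray); (NULL, red); (NULL, teal); (NULL, white); (NULL, NULL)

FULL OUTER JOIN keeps every row from both sides; unmatched rows get NULL for the other side's columns.
Matching on p.part_id = s.part_id AND p.region = s.region. A NULL in a compared column never satisfies the condition.
- p[0] part_id=8, region=FL → 1 match(es) in s → 1 row(s).
- p[1] part_id=7, region=OC → no match; kept with NULLs on the s side.
- p[2] part_id=NULL, region=OC → no match; kept with NULLs on the s side.
- p[3] part_id=8, region=KW → no match; kept with NULLs on the s side.
- p[4] part_id=1, region=OC → 1 match(es) in s → 1 row(s).
- p[5] part_id=7, region=OC → no match; kept with NULLs on the s side.
- p[6] part_id=7, region=KW → no match; kept with NULLs on the s side.
- p[7] part_id=8, region=FL → 1 match(es) in s → 1 row(s).
- 6 s row(s) had no p match → kept, p columns NULL.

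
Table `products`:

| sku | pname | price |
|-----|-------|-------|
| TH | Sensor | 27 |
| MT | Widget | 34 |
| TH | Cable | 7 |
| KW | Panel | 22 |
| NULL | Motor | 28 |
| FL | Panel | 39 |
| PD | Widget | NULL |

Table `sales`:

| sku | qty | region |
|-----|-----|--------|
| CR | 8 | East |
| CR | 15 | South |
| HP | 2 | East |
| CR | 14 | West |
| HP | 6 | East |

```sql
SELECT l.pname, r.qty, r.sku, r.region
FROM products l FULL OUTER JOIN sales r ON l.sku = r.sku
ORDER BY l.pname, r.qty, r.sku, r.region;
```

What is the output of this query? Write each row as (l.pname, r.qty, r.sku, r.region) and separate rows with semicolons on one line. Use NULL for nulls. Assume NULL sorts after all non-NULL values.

(Cable, NULL, NULL, NULL); (Motor, NULL, NULL, NULL); (Panel, NULL, NULL, NULL); (Panel, NULL, NULL, NULL); (Sensor, NULL, NULL, NULL); (Widget, NULL, NULL, NULL); (Widget, NULL, NULL, NULL); (NULL, 2, HP, East); (NULL, 6, HP, East); (NULL, 8, CR, East); (NULL, 14, CR, West); (NULL, 15, CR, South)

FULL OUTER JOIN keeps every row from both sides; unmatched rows get NULL for the other side's columns.
Matching on l.sku = r.sku. A NULL in a compared column never satisfies the condition.
- l row (sku=TH): no match → kept, r columns NULL.
- l row (sku=MT): no match → kept, r columns NULL.
- l row (sku=TH): no match → kept, r columns NULL.
- l row (sku=KW): no match → kept, r columns NULL.
- l row (sku=NULL): no match → kept, r columns NULL.
- l row (sku=FL): no match → kept, r columns NULL.
- l row (sku=PD): no match → kept, r columns NULL.
- 5 row(s) from r found no l partner → padded with NULL.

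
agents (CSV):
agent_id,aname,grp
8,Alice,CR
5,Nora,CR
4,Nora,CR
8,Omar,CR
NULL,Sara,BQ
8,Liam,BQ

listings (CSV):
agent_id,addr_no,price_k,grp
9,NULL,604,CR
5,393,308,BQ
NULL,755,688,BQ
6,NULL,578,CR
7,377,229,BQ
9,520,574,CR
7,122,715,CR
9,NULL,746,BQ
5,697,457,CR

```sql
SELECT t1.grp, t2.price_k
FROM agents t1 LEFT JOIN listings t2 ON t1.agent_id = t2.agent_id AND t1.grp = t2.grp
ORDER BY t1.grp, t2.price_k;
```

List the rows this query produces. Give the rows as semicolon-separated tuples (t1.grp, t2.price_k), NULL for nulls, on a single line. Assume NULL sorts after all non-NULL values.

(BQ, NULL); (BQ, NULL); (CR, 457); (CR, NULL); (CR, NULL); (CR, NULL)

LEFT JOIN keeps every row from `agents`; unmatched rows get NULL for `listings`'s columns.
Matching on t1.agent_id = t2.agent_id AND t1.grp = t2.grp. A NULL in a compared column never satisfies the condition.
- t1 (agent_id=8, grp=CR) has no partner → padded with NULL.
- t1 (agent_id=5, grp=CR) pairs with 1 row(s) of t2.
- t1 (agent_id=4, grp=CR) has no partner → padded with NULL.
- t1 (agent_id=8, grp=CR) has no partner → padded with NULL.
- t1 (agent_id=NULL, grp=BQ) has no partner → padded with NULL.
- t1 (agent_id=8, grp=BQ) has no partner → padded with NULL.
After projecting and ordering:
t1.grp | t2.price_k
BQ | NULL
BQ | NULL
CR | 457
CR | NULL
CR | NULL
CR | NULL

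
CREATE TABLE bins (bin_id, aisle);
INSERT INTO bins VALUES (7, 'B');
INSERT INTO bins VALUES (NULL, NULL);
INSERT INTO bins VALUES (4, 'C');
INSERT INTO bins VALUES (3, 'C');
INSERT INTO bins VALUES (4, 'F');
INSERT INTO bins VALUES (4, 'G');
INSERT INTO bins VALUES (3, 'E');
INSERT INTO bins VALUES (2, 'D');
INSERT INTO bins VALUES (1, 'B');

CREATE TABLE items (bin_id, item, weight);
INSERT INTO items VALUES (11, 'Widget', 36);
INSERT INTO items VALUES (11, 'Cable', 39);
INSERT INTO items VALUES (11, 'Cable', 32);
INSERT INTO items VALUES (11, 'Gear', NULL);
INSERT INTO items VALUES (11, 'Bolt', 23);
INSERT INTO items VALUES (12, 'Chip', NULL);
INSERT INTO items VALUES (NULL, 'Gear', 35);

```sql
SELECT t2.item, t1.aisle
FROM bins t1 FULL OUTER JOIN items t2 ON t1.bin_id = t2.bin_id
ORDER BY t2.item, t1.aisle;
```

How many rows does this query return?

16

FULL OUTER JOIN keeps every row from both sides; unmatched rows get NULL for the other side's columns.
Matching on t1.bin_id = t2.bin_id. A NULL in a compared column never satisfies the condition.
- t1[0] bin_id=7 → no match; kept with NULLs on the t2 side.
- t1[1] bin_id=NULL → no match; kept with NULLs on the t2 side.
- t1[2] bin_id=4 → no match; kept with NULLs on the t2 side.
- t1[3] bin_id=3 → no match; kept with NULLs on the t2 side.
- t1[4] bin_id=4 → no match; kept with NULLs on the t2 side.
- t1[5] bin_id=4 → no match; kept with NULLs on the t2 side.
- t1[6] bin_id=3 → no match; kept with NULLs on the t2 side.
- t1[7] bin_id=2 → no match; kept with NULLs on the t2 side.
- t1[8] bin_id=1 → no match; kept with NULLs on the t2 side.
- plus 7 unmatched t2 row(s), each kept with NULL t1 columns.
Total: 0 matched + 16 padded = 16 rows.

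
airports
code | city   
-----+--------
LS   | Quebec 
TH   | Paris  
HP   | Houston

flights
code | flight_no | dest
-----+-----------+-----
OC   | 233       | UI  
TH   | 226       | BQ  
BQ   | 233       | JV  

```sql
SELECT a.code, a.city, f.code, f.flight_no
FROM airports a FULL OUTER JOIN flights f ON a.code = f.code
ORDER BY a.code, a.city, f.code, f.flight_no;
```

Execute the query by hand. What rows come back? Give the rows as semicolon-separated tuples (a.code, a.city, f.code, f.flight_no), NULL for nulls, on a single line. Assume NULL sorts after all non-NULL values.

(HP, Houston, NULL, NULL); (LS, Quebec, NULL, NULL); (TH, Paris, TH, 226); (NULL, NULL, BQ, 233); (NULL, NULL, OC, 233)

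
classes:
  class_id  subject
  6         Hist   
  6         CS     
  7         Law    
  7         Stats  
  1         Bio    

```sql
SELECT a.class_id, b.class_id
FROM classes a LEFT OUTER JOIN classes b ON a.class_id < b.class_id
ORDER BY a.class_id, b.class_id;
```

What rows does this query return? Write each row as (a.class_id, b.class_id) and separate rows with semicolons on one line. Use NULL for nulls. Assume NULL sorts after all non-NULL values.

(1, 6); (1, 6); (1, 7); (1, 7); (6, 7); (6, 7); (6, 7); (6, 7); (7, NULL); (7, NULL)

LEFT JOIN keeps every row from `classes a`; unmatched rows get NULL for `classes b`'s columns.
Matching on a.class_id < b.class_id.
- a (class_id=6) pairs with 2 row(s) of b.
- a (class_id=6) pairs with 2 row(s) of b.
- a (class_id=7) has no partner → padded with NULL.
- a (class_id=7) has no partner → padded with NULL.
- a (class_id=1) pairs with 4 row(s) of b.
After projecting and ordering:
a.class_id | b.class_id
1 | 6
1 | 6
1 | 7
1 | 7
6 | 7
6 | 7
6 | 7
6 | 7
7 | NULL
7 | NULL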